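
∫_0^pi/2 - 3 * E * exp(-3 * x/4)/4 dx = -E + exp(1 - 3*pi/8)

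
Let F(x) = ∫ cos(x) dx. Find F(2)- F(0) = sin(2)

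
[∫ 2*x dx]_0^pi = pi^2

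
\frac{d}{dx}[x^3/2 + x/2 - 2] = 3*x^2/2 + 1/2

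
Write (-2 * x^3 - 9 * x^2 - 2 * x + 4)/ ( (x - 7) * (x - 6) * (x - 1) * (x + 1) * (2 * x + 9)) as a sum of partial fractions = 208/(37191*(2*x + 9)) + 1/(784*(x + 1)) - 3/(220*(x - 1)) + 764/(735*(x - 6)) - 379/(368*(x - 7))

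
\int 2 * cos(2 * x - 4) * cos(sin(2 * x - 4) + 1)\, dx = sin(sin(2*x - 4) + 1) + C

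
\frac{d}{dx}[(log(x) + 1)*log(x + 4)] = (x*log(x) + x*log(x + 4) + x + 4*log(x + 4))/(x^2 + 4*x)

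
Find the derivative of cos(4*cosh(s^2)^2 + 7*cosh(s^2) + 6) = -2*s*(8*cosh(s^2) + 7)*sin(4*cosh(s^2)^2 + 7*cosh(s^2) + 6)*sinh(s^2)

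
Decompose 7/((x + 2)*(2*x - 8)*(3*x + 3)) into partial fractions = 7/(36*(x + 2)) - 7/(30*(x + 1)) + 7/(180*(x - 4))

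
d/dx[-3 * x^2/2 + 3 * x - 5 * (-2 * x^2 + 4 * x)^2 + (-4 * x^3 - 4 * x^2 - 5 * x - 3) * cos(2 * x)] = 8*x^3*sin(2*x) - 80*x^3 + 8*x^2*sin(2*x) - 12*x^2*cos(2*x) + 240*x^2 + 10*x*sin(2*x) - 8*x*cos(2*x) - 163*x + 6*sin(2*x) - 5*cos(2*x) + 3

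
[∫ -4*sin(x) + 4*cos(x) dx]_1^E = 4*cos(E) - 4*sin(1) - 4*cos(1) + 4*sin(E)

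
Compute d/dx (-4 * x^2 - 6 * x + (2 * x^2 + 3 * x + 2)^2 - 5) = 16*x^3 + 36*x^2 + 26*x + 6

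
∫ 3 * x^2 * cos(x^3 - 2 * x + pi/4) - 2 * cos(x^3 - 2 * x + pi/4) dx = sin(x^3 - 2*x + pi/4) + C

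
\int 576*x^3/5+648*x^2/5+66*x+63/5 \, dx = 144*x^4/5 + 216*x^3/5 + 33*x^2 + 63*x/5 + C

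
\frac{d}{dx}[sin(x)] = cos(x)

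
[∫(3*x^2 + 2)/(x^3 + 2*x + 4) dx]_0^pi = -log(4) + log(4 + 2*pi + pi^3)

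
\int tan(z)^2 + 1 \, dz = tan(z) + C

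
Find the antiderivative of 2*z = z^2 + C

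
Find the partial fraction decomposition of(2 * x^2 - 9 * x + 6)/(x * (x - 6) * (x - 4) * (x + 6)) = -11/(60*(x + 6)) - 1/(40*(x - 4)) + 1/(6*(x - 6)) + 1/(24*x)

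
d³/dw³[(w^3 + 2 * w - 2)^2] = 120*w^3 + 96*w - 24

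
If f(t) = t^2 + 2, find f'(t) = 2*t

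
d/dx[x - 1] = 1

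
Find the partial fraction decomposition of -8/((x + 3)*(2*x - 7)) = -16/(13*(2*x - 7)) + 8/(13*(x + 3))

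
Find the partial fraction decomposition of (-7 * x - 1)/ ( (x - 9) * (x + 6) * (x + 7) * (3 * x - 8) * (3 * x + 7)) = 69/(13090*(3*x + 7)) + 177/(71630*(3*x - 8)) + 3/(406*(x + 7)) - 41/(4290*(x + 6)) - 2/(4845*(x - 9))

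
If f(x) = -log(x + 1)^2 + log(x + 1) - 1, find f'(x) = (1 - 2*log(x + 1))/(x + 1)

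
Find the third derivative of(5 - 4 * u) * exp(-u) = (4*u - 17)*exp(-u)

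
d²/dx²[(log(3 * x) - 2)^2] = (-2*log(x) - 2*log(3) + 6)/x^2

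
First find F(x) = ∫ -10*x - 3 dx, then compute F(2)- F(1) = -18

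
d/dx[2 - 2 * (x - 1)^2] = 4 - 4*x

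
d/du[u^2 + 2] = 2*u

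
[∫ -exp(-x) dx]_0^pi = -1 + exp(-pi)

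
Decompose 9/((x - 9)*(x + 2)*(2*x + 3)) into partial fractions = -12/(7*(2*x + 3)) + 9/(11*(x + 2)) + 3/(77*(x - 9))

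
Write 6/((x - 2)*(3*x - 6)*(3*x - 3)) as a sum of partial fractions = 2/(3*(x - 1)) - 2/(3*(x - 2)) + 2/(3*(x - 2)^2)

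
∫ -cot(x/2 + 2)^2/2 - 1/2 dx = cot(x/2 + 2) + C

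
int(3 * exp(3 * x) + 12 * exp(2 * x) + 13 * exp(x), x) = (exp(x) + 2)^3 + exp(x) + C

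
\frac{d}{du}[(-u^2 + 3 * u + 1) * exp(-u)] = (u^2 - 5*u + 2)*exp(-u)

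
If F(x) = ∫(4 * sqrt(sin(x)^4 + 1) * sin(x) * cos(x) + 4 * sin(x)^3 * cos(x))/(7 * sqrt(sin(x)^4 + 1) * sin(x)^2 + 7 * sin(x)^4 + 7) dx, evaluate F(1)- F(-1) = 0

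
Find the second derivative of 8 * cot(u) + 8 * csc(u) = -8/sin(u) + 16*cos(u)/sin(u)^3 + 16/sin(u)^3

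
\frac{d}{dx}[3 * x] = 3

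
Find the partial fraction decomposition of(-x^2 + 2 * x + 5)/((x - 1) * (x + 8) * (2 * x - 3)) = 23/(19*(2*x - 3)) - 25/(57*(x + 8)) - 2/(3*(x - 1))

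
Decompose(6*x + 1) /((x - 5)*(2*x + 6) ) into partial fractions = 17/(16*(x + 3)) + 31/(16*(x - 5))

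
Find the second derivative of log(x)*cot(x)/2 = (2*x^2*log(x)*cos(x)/sin(x)^3 - 2*x/sin(x)^2 - 1/tan(x))/(2*x^2)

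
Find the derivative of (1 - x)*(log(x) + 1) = (-x*log(x) - 2*x + 1)/x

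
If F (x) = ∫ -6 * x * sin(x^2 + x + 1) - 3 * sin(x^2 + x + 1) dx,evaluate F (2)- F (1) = 3*cos(7) - 3*cos(3)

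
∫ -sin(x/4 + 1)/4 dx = cos(x/4 + 1) + C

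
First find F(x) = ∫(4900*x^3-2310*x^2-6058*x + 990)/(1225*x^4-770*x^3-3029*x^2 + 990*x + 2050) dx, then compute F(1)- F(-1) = -log(26) + log(466)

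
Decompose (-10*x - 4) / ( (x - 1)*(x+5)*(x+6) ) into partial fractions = 8/(x + 6) - 23/(3*(x + 5)) - 1/(3*(x - 1))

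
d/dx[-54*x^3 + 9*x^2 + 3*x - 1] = -162*x^2 + 18*x + 3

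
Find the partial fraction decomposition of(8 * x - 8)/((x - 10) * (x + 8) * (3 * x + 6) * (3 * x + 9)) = 2/(135*(x + 8)) - 32/(585*(x + 3)) + 1/(27*(x + 2)) + 1/(351*(x - 10))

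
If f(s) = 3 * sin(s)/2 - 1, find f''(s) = -3*sin(s)/2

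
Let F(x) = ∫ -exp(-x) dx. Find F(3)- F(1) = -exp(-1) + exp(-3)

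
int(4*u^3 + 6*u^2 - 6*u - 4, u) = u^4 + 2*u^3 - 3*u^2 - 4*u + C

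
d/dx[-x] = -1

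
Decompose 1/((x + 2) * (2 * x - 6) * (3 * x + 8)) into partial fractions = 9/(68*(3*x + 8)) - 1/(20*(x + 2)) + 1/(170*(x - 3))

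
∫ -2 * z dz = -z^2 + C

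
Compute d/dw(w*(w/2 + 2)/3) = w/3 + 2/3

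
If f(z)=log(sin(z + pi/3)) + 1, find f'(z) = 1/tan(z + pi/3)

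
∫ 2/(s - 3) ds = 2*log(s - 3) + C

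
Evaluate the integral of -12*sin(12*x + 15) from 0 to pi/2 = 0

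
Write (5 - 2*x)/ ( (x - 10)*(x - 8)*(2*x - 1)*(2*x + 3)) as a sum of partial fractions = -8/(437*(2*x + 3)) + 4/(285*(2*x - 1)) + 11/(570*(x - 8)) - 15/(874*(x - 10))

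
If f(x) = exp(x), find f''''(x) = exp(x)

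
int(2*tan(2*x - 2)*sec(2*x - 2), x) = sec(2*x - 2) + C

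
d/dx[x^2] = 2*x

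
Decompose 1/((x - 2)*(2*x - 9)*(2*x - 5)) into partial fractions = -1/(2*(2*x - 5)) + 1/(10*(2*x - 9)) + 1/(5*(x - 2))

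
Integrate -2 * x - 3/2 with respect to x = -x^2 - 3*x/2 + C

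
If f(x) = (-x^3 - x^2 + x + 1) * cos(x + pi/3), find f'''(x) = -x^3*sin(x + pi/3) - x^2*sin(x + pi/3) + 9*x^2*cos(x + pi/3) + 19*x*sin(x + pi/3) + 6*x*cos(x + pi/3) + 7*sin(x + pi/3) - 9*cos(x + pi/3)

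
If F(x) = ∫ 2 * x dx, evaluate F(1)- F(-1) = 0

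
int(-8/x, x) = -8*log(x) + C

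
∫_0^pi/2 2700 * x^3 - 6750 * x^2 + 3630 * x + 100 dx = 10*pi*(5 - 3*pi/2) + 75*pi^2*(5 - 3*pi/2)^2/4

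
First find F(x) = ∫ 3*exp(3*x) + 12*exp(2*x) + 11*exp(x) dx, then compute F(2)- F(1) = -(2 + E)^3 - exp(2) + E + (2 + exp(2))^3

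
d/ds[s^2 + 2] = 2*s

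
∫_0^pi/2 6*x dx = 3*pi^2/4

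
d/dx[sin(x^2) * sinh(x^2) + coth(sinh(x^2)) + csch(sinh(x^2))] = 2*x*(sin(x^2)*cosh(x^2) + cos(x^2)*sinh(x^2) - cosh(x^2)*cosh(sinh(x^2))/sinh(sinh(x^2))^2 - cosh(x^2)/sinh(sinh(x^2))^2)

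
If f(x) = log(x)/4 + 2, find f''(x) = -1/(4*x^2)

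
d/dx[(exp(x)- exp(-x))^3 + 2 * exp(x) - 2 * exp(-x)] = (3*exp(6*x) - exp(4*x) - exp(2*x) + 3)*exp(-3*x)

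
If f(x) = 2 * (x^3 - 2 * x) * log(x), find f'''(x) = (12*x^2*log(x) + 22*x^2 + 4)/x^2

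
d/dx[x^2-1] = 2*x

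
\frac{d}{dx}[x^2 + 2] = 2*x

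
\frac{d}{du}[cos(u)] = -sin(u)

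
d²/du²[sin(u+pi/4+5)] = -sin(u + pi/4 + 5)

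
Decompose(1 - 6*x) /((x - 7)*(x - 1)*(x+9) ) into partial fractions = 11/(32*(x + 9)) + 1/(12*(x - 1)) - 41/(96*(x - 7))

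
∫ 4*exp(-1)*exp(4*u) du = exp(4*u - 1) + C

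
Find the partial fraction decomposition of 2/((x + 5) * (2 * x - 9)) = 4/(19*(2*x - 9)) - 2/(19*(x + 5))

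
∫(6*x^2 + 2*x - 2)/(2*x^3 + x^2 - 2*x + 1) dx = log(4*x^3 + 2*x^2 - 4*x + 2) + C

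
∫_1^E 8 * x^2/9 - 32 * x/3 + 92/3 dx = (-4 + 2*E/3)^3 - 4*E/3 + 1036/27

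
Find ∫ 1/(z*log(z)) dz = log(3*log(z)/2) + C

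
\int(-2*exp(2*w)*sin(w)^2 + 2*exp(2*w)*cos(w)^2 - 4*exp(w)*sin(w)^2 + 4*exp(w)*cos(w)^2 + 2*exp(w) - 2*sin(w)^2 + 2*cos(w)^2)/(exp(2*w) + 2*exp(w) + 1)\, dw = ((exp(w) + 1)*(sin(2*w) + 6) + 2*exp(w))/(exp(w) + 1) + C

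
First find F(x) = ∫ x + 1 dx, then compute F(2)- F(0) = 4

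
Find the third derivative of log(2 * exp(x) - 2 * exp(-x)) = (8*exp(4*x) + 8*exp(2*x))/(exp(6*x) - 3*exp(4*x) + 3*exp(2*x) - 1)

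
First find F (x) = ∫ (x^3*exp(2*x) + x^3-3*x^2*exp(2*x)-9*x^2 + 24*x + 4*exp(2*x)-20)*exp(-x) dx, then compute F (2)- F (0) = 0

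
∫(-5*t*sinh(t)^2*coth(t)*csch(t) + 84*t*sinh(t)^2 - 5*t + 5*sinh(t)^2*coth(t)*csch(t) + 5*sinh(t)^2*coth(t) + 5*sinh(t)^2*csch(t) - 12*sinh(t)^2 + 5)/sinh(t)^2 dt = 42*t^2 - 12*t + (5*t - 5)*(coth(t) + csch(t)) + C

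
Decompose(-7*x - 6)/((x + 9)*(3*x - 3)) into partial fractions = -19/(10*(x + 9)) - 13/(30*(x - 1))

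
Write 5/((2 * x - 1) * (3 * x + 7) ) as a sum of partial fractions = -15/(17*(3*x + 7)) + 10/(17*(2*x - 1))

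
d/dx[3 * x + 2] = 3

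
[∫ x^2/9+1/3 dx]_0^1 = 10/27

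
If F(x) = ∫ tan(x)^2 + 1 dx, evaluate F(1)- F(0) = tan(1)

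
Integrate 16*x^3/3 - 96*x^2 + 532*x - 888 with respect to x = 4*x^4/3 - 32*x^3 + 266*x^2 - 888*x + C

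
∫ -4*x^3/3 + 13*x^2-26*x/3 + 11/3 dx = -x^4/3 + 13*x^3/3 - 13*x^2/3 + 11*x/3 + C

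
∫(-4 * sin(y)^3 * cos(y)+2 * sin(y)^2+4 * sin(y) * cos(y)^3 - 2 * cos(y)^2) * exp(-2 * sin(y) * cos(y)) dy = -exp(-sin(2*y))*sin(2*y) + C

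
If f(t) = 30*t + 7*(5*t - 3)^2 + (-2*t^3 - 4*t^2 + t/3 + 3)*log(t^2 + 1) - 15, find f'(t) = (-18*t^4*log(t^2 + 1) - 12*t^4 - 24*t^3*log(t^2 + 1) + 1026*t^3 - 17*t^2*log(t^2 + 1) - 538*t^2 - 24*t*log(t^2 + 1) + 1068*t + log(t^2 + 1) - 540)/(3*t^2 + 3)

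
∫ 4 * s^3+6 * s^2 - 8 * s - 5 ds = s^4 + 2*s^3 - 4*s^2 - 5*s + C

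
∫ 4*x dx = 2*x^2 + C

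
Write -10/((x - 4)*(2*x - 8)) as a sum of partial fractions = -5/(x - 4)^2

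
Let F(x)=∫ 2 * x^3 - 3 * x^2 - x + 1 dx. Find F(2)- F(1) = 0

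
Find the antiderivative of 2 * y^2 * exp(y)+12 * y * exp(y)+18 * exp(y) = 2*((y + 2)^2 + 1)*exp(y) + C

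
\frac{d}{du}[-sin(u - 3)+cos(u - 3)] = -sin(u - 3) - cos(u - 3)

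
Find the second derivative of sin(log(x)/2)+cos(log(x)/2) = (sin(log(x)/2) - 3*cos(log(x)/2))/(4*x^2)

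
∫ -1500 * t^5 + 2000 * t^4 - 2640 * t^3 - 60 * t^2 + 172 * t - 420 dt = -250*t^6 + 400*t^5 - 660*t^4 - 20*t^3 + 86*t^2 - 420*t + C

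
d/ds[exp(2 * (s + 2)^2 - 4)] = 4*s*exp(2*s^2 + 8*s + 4) + 8*exp(2*s^2 + 8*s + 4)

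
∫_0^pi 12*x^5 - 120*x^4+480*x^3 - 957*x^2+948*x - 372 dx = -120 + (-2 + pi)^3 + 2*(-2 + pi)^6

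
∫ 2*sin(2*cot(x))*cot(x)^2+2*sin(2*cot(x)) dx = cos(2*cot(x)) + C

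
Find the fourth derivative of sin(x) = sin(x)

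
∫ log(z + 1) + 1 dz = (z + 1)*log(z + 1) + C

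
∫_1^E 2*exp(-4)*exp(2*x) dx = -exp(-2) + exp(-4 + 2*E)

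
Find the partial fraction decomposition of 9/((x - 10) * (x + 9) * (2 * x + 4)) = 9/(266*(x + 9)) - 3/(56*(x + 2)) + 3/(152*(x - 10))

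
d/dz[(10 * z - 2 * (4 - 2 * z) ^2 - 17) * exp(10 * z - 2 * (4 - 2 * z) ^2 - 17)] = (128*z^3 - 1008*z^2 + 2532*z - 2016)*exp(-8*z^2 + 42*z - 49)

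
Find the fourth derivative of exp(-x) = exp(-x)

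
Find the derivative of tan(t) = cos(t)^(-2)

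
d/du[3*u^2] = 6*u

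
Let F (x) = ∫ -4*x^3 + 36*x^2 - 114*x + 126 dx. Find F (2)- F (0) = 104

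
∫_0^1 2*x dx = 1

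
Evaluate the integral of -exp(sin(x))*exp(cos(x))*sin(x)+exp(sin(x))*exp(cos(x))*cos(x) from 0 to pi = -E + exp(-1)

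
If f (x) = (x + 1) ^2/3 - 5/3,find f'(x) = 2*x/3 + 2/3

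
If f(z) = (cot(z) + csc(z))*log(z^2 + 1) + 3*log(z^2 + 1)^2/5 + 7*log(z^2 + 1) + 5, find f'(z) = (-5*z^2*log(z^2 + 1)*cos(z)/sin(z)^2 - 5*z^2*log(z^2 + 1)/sin(z)^2 + 12*z*log(z^2 + 1) + 70*z + 10*z/tan(z) + 10*z/sin(z) - 5*log(z^2 + 1)*cos(z)/sin(z)^2 - 5*log(z^2 + 1)/sin(z)^2)/(5*z^2 + 5)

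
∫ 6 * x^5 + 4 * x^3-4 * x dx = x^6 + x^4 - 2*x^2 + C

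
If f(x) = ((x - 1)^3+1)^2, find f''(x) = 30*x^4 - 120*x^3 + 180*x^2 - 108*x + 18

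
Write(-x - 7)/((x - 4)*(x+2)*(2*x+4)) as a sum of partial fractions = 11/(72*(x + 2)) + 5/(12*(x + 2)^2) - 11/(72*(x - 4))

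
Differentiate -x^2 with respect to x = -2*x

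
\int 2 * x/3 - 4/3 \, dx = x^2/3 - 4*x/3 + C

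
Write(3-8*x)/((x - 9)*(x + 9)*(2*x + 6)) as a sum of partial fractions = 25/(72*(x + 9)) - 3/(16*(x + 3)) - 23/(144*(x - 9))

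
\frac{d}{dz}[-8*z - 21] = -8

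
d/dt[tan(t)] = cos(t)^(-2)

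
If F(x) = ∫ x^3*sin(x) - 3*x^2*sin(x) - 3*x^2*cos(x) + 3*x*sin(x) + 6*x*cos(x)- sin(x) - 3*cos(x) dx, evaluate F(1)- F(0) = -1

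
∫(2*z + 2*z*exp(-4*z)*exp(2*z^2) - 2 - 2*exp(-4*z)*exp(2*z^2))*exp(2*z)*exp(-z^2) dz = 2*sinh(z*(z - 2)) + C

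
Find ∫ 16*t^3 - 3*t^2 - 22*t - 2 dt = 4*t^4 - t^3 - 11*t^2 - 2*t + C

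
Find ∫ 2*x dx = x^2 + C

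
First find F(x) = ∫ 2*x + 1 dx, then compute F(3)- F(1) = 10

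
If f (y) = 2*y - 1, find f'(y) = 2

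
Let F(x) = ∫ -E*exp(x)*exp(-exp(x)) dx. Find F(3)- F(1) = -exp(1 - E) + exp(1 - exp(3))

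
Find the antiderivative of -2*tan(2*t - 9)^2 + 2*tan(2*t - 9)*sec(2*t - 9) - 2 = -tan(2*t - 9) + sec(2*t - 9) + C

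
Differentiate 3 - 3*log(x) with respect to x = -3/x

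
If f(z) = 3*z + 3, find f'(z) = 3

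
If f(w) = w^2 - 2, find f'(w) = 2*w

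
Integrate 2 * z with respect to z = z^2 + C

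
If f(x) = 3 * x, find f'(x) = 3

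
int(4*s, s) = 2*s^2 + C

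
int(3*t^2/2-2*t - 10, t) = t^3/2 - t^2 - 10*t + C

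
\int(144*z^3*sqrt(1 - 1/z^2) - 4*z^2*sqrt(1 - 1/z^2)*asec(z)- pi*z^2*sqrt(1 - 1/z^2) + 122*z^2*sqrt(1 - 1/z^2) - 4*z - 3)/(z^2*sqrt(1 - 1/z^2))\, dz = 2*z - (4*z + 3)*(4*asec(z) + pi)/4 + 2*(6*z + 5)^2 + C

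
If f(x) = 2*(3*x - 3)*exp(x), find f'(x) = 6*x*exp(x)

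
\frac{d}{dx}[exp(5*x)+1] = 5*exp(5*x)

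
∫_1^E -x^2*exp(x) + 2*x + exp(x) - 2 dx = (-1 + exp(E))*(-exp(2) - 1 + 2*E)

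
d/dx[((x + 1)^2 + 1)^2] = 4*x^3 + 12*x^2 + 16*x + 8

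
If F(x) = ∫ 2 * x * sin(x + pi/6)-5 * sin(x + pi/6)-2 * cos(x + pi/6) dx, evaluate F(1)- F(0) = -5*sqrt(3)/2 + 3*cos(pi/6 + 1)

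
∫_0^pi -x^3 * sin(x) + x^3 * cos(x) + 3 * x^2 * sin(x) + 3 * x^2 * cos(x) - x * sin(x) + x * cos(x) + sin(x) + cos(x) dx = -pi^3 - pi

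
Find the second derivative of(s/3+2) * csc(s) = (-s/3 + 2*s/(3*sin(s)^2) - 2 - 2*cos(s)/(3*sin(s)) + 4/sin(s)^2)/sin(s)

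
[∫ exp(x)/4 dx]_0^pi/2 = -1/4 + exp(pi/2)/4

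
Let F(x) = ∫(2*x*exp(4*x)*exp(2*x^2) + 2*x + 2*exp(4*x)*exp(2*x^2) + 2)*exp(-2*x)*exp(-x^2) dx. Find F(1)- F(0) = -exp(-3) + exp(3)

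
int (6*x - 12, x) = 3*x^2 - 12*x + C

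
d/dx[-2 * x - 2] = -2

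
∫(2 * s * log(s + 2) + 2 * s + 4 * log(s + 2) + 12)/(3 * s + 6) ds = 2*(s + 6)*log(s + 2)/3 + C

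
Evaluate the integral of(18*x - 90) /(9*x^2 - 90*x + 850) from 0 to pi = -log(34/25) + log((-3/5 + 3*pi/25)^2 + 1)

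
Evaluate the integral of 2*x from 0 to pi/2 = pi^2/4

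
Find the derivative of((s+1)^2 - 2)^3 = 6*s^5 + 30*s^4 + 36*s^3 - 12*s^2 - 18*s + 6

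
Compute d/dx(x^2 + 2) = 2*x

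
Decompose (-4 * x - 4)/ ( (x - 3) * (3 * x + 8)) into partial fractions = -20/(17*(3*x + 8)) - 16/(17*(x - 3))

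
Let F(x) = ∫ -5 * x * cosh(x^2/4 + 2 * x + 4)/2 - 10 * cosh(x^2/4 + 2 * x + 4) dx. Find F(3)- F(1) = -5*sinh(49/4) + 5*sinh(25/4)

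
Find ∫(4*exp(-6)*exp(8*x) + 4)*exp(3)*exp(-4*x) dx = 2*sinh(4*x - 3) + C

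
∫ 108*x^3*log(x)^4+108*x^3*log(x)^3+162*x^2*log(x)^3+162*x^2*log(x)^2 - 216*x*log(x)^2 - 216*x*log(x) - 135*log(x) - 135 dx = 27*x*(x^3*log(x)^3 + 2*x^2*log(x)^2 - 4*x*log(x) - 5)*log(x) + C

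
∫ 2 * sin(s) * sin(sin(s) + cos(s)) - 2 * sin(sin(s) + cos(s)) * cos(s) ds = 2*cos(sqrt(2)*sin(s + pi/4)) + C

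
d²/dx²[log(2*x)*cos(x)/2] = -(x^2*log(x)*cos(x) + x^2*log(2)*cos(x) + 2*x*sin(x) + cos(x))/(2*x^2)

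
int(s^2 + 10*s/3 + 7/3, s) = s^3/3 + 5*s^2/3 + 7*s/3 + C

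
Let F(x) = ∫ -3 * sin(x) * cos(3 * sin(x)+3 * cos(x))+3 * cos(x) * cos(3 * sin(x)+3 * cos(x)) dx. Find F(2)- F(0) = -sin(3) + sin(3*cos(2) + 3*sin(2))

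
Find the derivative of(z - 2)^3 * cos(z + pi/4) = (z - 2)^2*(-z*sin(z + pi/4) - sqrt(2)*sin(z)/2 + 5*sqrt(2)*cos(z)/2)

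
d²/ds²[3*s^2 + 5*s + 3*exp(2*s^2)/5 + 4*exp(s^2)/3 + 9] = 48*s^2*exp(2*s^2)/5 + 16*s^2*exp(s^2)/3 + 12*exp(2*s^2)/5 + 8*exp(s^2)/3 + 6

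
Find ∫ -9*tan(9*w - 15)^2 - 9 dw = -tan(9*w - 15) + C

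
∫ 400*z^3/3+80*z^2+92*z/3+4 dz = 100*z^4/3 + 80*z^3/3 + 46*z^2/3 + 4*z + C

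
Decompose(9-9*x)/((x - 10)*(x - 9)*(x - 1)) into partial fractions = 9/(x - 9) - 9/(x - 10)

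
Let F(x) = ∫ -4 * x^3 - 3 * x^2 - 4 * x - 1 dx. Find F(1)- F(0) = -5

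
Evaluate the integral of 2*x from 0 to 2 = 4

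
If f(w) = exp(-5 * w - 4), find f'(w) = -5*exp(-5*w - 4)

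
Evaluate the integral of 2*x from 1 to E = -1 + exp(2)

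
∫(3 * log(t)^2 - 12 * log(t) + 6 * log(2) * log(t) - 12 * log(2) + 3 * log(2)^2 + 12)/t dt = (log(2*t) - 2)^3 + C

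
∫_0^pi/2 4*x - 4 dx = -2 + 2*(-1 + pi/2)^2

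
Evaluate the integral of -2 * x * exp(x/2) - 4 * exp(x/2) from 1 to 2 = -8*E + 4*exp(1/2)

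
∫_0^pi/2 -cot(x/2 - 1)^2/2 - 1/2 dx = tan(pi/4 + 1) + cot(1)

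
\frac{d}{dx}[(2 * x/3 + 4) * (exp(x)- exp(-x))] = (2*x*exp(2*x) + 2*x + 14*exp(2*x) + 10)*exp(-x)/3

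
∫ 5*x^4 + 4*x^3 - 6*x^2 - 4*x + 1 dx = x^5 + x^4 - 2*x^3 - 2*x^2 + x + C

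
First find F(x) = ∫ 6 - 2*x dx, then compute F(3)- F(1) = 4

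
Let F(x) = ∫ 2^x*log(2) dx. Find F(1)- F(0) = 1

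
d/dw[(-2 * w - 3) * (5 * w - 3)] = -20*w - 9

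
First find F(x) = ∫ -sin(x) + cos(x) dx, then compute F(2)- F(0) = -1 + cos(2) + sin(2)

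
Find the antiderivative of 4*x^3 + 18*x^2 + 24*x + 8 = x^4 + 6*x^3 + 12*x^2 + 8*x + C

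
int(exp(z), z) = exp(z) + C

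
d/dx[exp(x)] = exp(x)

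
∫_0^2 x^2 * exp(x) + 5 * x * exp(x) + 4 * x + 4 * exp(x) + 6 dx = 19 + 11*exp(2)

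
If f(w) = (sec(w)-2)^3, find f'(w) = 3*(2*cos(w) - 1)^2*sin(w)/cos(w)^4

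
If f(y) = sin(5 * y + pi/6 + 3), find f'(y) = 5*cos(5*y + pi/6 + 3)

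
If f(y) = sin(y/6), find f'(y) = cos(y/6)/6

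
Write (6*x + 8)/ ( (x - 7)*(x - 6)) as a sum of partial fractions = -44/(x - 6) + 50/(x - 7)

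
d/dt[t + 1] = 1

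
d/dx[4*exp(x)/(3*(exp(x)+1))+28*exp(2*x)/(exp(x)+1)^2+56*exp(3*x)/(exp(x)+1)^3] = (676*exp(3*x) + 176*exp(2*x) + 4*exp(x))/(3*exp(4*x) + 12*exp(3*x) + 18*exp(2*x) + 12*exp(x) + 3)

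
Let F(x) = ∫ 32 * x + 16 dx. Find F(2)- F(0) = 96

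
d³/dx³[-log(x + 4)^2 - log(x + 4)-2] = (4 - 4*log(x + 4))/(x^3 + 12*x^2 + 48*x + 64)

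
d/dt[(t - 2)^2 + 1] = 2*t - 4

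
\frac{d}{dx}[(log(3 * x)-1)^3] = (3*log(x)^2 - 6*log(x) + 6*log(3)*log(x) - 6*log(3) + 3 + 3*log(3)^2)/x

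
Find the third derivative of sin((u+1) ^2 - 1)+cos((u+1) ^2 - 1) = 8*u^3*sin(u^2 + 2*u) - 8*u^3*cos(u^2 + 2*u) + 24*u^2*sin(u^2 + 2*u) - 24*u^2*cos(u^2 + 2*u) + 12*u*sin(u^2 + 2*u) - 36*u*cos(u^2 + 2*u) - 4*sin(u^2 + 2*u) - 20*cos(u^2 + 2*u)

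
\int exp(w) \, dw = exp(w) + C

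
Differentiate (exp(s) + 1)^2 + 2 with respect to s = 2*exp(2*s) + 2*exp(s)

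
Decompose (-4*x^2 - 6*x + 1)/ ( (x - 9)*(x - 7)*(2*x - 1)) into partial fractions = -12/(221*(2*x - 1)) + 237/(26*(x - 7)) - 377/(34*(x - 9))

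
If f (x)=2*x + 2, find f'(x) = 2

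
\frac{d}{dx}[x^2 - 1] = 2*x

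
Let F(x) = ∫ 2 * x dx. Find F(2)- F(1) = 3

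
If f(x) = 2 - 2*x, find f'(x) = -2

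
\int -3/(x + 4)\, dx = -3*log(x + 4) + C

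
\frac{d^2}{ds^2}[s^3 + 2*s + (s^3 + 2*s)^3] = 72*s^7 + 252*s^5 + 240*s^3 + 54*s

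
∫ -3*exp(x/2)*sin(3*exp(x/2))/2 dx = cos(3*exp(x/2)) + C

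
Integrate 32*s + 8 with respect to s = 16*s^2 + 8*s + C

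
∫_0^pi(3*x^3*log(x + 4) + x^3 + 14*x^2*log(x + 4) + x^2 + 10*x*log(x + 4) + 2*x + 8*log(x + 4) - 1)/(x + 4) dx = log(4) + (-1 + 2*pi + pi^2 + pi^3)*log(pi + 4)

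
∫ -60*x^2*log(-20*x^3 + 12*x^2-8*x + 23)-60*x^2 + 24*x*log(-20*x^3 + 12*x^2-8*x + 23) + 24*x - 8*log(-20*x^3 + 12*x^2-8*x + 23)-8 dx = (-20*x^3 + 12*x^2 - 8*x + 23)*log(-20*x^3 + 12*x^2 - 8*x + 23) + C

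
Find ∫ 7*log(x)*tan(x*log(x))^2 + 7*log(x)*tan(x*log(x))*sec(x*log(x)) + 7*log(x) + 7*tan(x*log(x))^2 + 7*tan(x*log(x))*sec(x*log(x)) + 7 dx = 7*tan(x*log(x)) + 7/cos(x*log(x)) + C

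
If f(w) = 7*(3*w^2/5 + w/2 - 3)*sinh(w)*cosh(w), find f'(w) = 21*w^2*cosh(2*w)/5 + 21*w*sinh(2*w)/5 + 7*w*cosh(2*w)/2 + 7*sinh(2*w)/4 - 21*cosh(2*w)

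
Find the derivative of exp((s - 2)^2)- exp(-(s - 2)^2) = (2*s*exp(2*s^2 - 8*s + 8) + 2*s - 4*exp(2*s^2 - 8*s + 8) - 4)*exp(-s^2 + 4*s - 4)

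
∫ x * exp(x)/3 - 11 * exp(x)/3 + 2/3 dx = (x - 12)*(exp(x) + 2)/3 + C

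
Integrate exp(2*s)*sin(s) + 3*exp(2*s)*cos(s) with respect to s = sqrt(2)*exp(2*s)*sin(s + pi/4) + C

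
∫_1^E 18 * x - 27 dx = -3*E + 2 + (-4 + 3*E)^2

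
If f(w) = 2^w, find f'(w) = 2^w*log(2)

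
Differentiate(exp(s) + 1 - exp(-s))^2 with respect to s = (2*exp(4*s) + 2*exp(3*s) + 2*exp(s) - 2)*exp(-2*s)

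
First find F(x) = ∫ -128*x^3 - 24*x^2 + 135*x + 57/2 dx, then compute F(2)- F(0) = -249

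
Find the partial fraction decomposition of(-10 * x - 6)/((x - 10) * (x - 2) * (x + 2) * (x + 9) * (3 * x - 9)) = 1/(627*(x + 9)) - 1/(360*(x + 2)) - 13/(528*(x - 2)) + 1/(35*(x - 3)) - 53/(19152*(x - 10))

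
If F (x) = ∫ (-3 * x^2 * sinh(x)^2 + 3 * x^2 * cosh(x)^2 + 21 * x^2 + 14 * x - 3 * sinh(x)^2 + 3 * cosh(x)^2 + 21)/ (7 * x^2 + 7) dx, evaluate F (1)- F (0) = log(2) + 24/7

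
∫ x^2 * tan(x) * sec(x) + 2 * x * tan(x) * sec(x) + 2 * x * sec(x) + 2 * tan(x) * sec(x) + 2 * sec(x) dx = (x^2 + 2*x + 2)*sec(x) + C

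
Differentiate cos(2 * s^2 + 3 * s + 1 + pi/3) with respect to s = -(4*s + 3)*sin(2*s^2 + 3*s + 1 + pi/3)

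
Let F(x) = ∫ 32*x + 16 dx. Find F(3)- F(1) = 160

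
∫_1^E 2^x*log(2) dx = -2 + 2^E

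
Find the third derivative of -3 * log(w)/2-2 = -3/w^3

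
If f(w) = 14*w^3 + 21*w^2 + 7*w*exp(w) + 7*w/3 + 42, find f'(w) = 42*w^2 + 7*w*exp(w) + 42*w + 7*exp(w) + 7/3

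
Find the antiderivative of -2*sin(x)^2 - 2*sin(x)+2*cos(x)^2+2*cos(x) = (sqrt(2)*sin(x + pi/4) + 1)^2 + C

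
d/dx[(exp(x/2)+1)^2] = exp(x/2) + exp(x)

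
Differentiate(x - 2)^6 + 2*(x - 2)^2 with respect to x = 6*x^5 - 60*x^4 + 240*x^3 - 480*x^2 + 484*x - 200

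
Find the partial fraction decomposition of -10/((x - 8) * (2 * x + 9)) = 4/(5*(2*x + 9)) - 2/(5*(x - 8))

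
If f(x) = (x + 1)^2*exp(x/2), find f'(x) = x^2*exp(x/2)/2 + 3*x*exp(x/2) + 5*exp(x/2)/2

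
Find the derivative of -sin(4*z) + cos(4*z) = -4*sin(4*z) - 4*cos(4*z)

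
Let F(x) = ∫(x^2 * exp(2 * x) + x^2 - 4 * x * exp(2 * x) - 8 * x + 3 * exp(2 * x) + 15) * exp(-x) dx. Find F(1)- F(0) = -4*exp(-1) + 4*E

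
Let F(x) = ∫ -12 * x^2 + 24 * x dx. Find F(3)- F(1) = -8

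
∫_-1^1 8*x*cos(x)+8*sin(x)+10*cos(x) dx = 20*sin(1)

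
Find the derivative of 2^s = 2^s*log(2)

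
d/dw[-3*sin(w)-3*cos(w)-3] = 3*sin(w) - 3*cos(w)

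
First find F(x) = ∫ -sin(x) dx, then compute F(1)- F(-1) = 0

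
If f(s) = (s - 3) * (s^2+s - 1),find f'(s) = 3*s^2 - 4*s - 4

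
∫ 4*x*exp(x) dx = 4*(x - 1)*exp(x) + C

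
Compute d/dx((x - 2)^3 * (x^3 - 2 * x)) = 6*x^5 - 30*x^4 + 40*x^3 + 12*x^2 - 48*x + 16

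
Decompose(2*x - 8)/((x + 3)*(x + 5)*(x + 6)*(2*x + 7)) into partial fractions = 8/(2*x + 7) + 4/(3*(x + 6)) - 3/(x + 5) - 7/(3*(x + 3))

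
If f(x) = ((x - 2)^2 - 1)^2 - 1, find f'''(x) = 24*x - 48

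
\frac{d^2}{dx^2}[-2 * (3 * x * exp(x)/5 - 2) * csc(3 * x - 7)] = 12*(4*x*exp(x)/5 + 3*x*exp(x)*cos(3*x - 7)/(5*sin(3*x - 7)) - 9*x*exp(x)/(5*sin(3*x - 7)^2) - exp(x)/5 + 3*exp(x)*cos(3*x - 7)/(5*sin(3*x - 7)) - 3 + 6/sin(3*x - 7)^2)/sin(3*x - 7)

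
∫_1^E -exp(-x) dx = -exp(-1) + exp(-E)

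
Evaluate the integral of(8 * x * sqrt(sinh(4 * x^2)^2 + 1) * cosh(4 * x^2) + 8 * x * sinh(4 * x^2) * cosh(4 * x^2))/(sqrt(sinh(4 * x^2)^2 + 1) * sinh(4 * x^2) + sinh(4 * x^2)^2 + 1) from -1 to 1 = 0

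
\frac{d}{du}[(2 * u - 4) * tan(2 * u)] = 4*u/cos(2*u)^2 + 2*tan(2*u) - 8/cos(2*u)^2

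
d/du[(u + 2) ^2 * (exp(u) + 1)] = u^2*exp(u) + 6*u*exp(u) + 2*u + 8*exp(u) + 4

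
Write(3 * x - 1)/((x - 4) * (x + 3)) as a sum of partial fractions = 10/(7*(x + 3)) + 11/(7*(x - 4))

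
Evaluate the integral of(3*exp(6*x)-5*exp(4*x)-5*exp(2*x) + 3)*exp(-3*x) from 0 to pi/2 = -2*exp(pi/2) + 2*exp(-pi/2) + (-exp(-pi/2) + exp(pi/2))^3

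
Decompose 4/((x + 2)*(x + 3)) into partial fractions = -4/(x + 3) + 4/(x + 2)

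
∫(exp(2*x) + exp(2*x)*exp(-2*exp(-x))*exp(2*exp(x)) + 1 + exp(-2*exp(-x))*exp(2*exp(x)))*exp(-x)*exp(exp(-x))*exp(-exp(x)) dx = 2*sinh(2*sinh(x)) + C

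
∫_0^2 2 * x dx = 4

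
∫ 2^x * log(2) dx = 2^x + C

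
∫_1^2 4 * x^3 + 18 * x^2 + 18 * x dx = 84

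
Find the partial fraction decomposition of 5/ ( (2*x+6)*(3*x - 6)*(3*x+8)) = -15/(28*(3*x + 8)) + 1/(6*(x + 3)) + 1/(84*(x - 2))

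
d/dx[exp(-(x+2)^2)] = (-2*x - 4)*exp(-x^2 - 4*x - 4)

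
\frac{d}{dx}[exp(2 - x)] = -exp(2 - x)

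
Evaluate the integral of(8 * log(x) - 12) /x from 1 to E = -8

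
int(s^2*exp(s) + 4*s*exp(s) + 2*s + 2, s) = (exp(s) + 1)*(s^2 + 2*s - 2) + C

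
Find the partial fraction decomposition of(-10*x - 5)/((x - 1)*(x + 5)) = -15/(2*(x + 5)) - 5/(2*(x - 1))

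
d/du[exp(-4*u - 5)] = -4*exp(-4*u - 5)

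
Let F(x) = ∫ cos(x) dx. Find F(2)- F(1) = -sin(1) + sin(2)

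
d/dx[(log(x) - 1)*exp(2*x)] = (2*x*exp(2*x)*log(x) - 2*x*exp(2*x) + exp(2*x))/x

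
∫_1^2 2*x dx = 3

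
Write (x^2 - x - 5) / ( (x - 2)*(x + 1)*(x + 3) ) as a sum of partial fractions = 7/(10*(x + 3)) + 1/(2*(x + 1)) - 1/(5*(x - 2))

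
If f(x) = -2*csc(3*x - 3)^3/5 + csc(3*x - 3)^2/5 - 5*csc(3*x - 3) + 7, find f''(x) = -216*cot(3*x - 3)^2*csc(3*x - 3)^3/5 + 54*cot(3*x - 3)^2*csc(3*x - 3)^2/5 - 90*cot(3*x - 3)^2*csc(3*x - 3) - 54*csc(3*x - 3)^3/5 + 18*csc(3*x - 3)^2/5 - 45*csc(3*x - 3)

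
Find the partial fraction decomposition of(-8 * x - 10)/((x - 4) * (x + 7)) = -46/(11*(x + 7)) - 42/(11*(x - 4))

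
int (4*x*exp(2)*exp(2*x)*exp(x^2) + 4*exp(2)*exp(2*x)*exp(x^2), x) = 2*exp((x + 1)^2 + 1) + C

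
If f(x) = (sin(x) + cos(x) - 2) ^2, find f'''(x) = -8*cos(2*x) + 4*sqrt(2)*cos(x + pi/4)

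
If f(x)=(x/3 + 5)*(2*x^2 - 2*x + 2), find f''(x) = 4*x + 56/3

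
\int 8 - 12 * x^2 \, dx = -4*x^3 + 8*x + C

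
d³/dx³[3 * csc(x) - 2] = 3*(1 - 6/sin(x)^2)*cos(x)/sin(x)^2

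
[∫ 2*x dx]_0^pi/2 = pi^2/4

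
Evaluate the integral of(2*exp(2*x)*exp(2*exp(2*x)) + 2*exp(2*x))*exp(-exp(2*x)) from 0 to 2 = -E - exp(-exp(4)) + exp(-1) + exp(exp(4))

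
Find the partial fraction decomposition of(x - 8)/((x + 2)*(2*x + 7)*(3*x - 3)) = -46/(81*(2*x + 7)) + 10/(27*(x + 2)) - 7/(81*(x - 1))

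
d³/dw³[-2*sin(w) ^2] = 8*sin(2*w)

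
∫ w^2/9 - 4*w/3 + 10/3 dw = w^3/27 - 2*w^2/3 + 10*w/3 + C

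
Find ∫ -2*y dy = -y^2 + C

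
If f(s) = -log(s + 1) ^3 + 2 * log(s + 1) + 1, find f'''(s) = (-6*log(s + 1)^2 + 18*log(s + 1) - 2)/(s^3 + 3*s^2 + 3*s + 1)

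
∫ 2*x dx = x^2 + C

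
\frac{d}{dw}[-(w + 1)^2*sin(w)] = -w^2*cos(w) - 2*w*sin(w) - 2*w*cos(w) - 2*sin(w) - cos(w)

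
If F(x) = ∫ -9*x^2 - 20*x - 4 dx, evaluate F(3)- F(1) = -166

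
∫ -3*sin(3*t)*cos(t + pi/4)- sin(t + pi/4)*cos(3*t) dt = cos(3*t)*cos(t + pi/4) + C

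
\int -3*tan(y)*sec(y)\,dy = -3*sec(y) + C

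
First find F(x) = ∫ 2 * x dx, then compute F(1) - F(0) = 1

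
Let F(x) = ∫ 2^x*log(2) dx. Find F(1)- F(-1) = 3/2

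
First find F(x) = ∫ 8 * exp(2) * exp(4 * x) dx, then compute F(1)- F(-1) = -2*exp(-2) + 2*exp(6)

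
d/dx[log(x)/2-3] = 1/(2*x)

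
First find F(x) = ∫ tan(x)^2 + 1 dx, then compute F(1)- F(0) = tan(1)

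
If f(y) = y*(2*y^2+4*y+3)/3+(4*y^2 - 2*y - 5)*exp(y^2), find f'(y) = 8*y^3*exp(y^2) - 4*y^2*exp(y^2) + 2*y^2 - 2*y*exp(y^2) + 8*y/3 - 2*exp(y^2) + 1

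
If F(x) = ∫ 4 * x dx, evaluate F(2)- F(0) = 8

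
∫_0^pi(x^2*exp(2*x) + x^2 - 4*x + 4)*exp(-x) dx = (1 + (-1 + pi)^2)*(-exp(-pi) + exp(pi))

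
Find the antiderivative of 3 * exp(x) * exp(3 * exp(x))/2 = exp(3*exp(x))/2 + C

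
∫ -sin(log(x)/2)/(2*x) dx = cos(log(x)/2) + C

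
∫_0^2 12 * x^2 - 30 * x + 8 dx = -12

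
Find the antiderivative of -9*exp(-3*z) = 3*exp(-3*z) + C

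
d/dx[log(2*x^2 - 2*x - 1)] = (4*x - 2)/(2*x^2 - 2*x - 1)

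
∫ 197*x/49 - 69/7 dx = 197*x^2/98 - 69*x/7 + C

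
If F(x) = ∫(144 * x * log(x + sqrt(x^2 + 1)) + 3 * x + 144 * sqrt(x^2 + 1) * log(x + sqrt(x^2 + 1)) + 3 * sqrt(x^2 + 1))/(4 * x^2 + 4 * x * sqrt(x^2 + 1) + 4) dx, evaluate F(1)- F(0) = 3*log(1 + sqrt(2))/4 + 18*log(1 + sqrt(2))^2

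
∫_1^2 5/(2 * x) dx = 5*log(2)/2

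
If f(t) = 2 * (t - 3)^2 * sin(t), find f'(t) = 2*t^2*cos(t) + 4*t*sin(t) - 12*t*cos(t) - 12*sin(t) + 18*cos(t)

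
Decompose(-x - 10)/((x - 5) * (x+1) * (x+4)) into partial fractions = -2/(9*(x + 4)) + 1/(2*(x + 1)) - 5/(18*(x - 5))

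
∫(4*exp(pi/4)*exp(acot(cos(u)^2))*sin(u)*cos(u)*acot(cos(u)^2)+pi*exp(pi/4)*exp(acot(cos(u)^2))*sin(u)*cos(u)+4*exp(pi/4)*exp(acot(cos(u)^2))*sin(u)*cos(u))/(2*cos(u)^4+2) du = (acot(cos(u)^2) + pi/4)*exp(acot(cos(u)^2) + pi/4) + C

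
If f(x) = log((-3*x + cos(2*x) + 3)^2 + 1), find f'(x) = (12*x*sin(2*x) + 18*x - 12*sin(2*x) - 2*sin(4*x) - 6*cos(2*x) - 18)/(9*x^2 - 6*x*cos(2*x) - 18*x + cos(2*x)^2 + 6*cos(2*x) + 10)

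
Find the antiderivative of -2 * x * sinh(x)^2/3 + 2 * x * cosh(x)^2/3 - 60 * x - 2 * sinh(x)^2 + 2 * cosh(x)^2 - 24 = -89*x^2/3 - 22*x + C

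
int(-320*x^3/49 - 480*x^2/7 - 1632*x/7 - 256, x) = -80*x^4/49 - 160*x^3/7 - 816*x^2/7 - 256*x + C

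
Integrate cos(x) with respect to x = sin(x) + C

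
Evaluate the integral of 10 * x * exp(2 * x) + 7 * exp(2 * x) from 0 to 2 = -1 + 11*exp(4)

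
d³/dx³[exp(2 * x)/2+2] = 4*exp(2*x)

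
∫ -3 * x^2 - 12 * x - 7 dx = -x^3 - 6*x^2 - 7*x + C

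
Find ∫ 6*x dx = 3*x^2 + C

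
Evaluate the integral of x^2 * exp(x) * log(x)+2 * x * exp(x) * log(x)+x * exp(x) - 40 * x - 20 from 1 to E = -20*exp(2) - 20*E + 40 + exp(2 + E)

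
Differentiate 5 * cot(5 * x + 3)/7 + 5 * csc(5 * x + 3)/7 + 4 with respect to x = -25*cot(5*x + 3)^2/7 - 25*cot(5*x + 3)*csc(5*x + 3)/7 - 25/7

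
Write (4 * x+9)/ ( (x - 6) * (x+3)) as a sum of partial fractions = 1/(3*(x + 3)) + 11/(3*(x - 6))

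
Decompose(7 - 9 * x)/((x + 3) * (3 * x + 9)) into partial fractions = -3/(x + 3) + 34/(3*(x + 3)^2)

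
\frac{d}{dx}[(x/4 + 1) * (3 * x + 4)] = 3*x/2 + 4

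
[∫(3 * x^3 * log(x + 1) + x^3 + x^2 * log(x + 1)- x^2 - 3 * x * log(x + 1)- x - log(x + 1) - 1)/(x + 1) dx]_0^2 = log(3)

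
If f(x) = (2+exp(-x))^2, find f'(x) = (-4*exp(x) - 2)*exp(-2*x)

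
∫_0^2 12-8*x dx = 8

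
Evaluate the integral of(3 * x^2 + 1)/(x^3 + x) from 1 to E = -log(2) + log(E + exp(3))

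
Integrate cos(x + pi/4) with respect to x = sin(x + pi/4) + C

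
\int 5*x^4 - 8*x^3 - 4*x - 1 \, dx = x^5 - 2*x^4 - 2*x^2 - x + C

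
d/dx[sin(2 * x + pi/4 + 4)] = 2*cos(2*x + pi/4 + 4)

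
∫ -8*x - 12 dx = -4*x^2 - 12*x + C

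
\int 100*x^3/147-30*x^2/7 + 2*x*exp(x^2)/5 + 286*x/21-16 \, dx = 25*x^4/147 - 10*x^3/7 + 143*x^2/21 - 16*x + exp(x^2)/5 + C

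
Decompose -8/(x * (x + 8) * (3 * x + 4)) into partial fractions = 9/(10*(3*x + 4)) - 1/(20*(x + 8)) - 1/(4*x)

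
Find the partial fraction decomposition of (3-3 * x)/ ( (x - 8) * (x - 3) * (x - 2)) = -1/(2*(x - 2)) + 6/(5*(x - 3)) - 7/(10*(x - 8))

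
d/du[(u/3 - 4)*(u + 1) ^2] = u^2 - 20*u/3 - 23/3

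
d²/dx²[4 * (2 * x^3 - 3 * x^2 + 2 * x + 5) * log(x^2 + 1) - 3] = (48*x^5*log(x^2 + 1) + 80*x^5 - 24*x^4*log(x^2 + 1) - 72*x^4 + 96*x^3*log(x^2 + 1) + 128*x^3 - 48*x^2*log(x^2 + 1) - 160*x^2 + 48*x*log(x^2 + 1) + 48*x - 24*log(x^2 + 1) + 40)/(x^4 + 2*x^2 + 1)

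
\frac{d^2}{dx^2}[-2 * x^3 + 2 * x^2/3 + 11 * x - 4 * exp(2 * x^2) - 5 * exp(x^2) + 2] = -64*x^2*exp(2*x^2) - 20*x^2*exp(x^2) - 12*x - 16*exp(2*x^2) - 10*exp(x^2) + 4/3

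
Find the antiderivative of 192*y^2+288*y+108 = 64*y^3 + 144*y^2 + 108*y + C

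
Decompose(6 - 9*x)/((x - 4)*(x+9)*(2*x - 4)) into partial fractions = 87/(286*(x + 9)) + 3/(11*(x - 2)) - 15/(26*(x - 4))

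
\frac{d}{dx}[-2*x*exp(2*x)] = -4*x*exp(2*x) - 2*exp(2*x)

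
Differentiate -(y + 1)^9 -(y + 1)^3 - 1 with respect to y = -9*y^8 - 72*y^7 - 252*y^6 - 504*y^5 - 630*y^4 - 504*y^3 - 255*y^2 - 78*y - 12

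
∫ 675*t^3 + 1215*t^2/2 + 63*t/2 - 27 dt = 675*t^4/4 + 405*t^3/2 + 63*t^2/4 - 27*t + C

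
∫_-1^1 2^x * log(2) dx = 3/2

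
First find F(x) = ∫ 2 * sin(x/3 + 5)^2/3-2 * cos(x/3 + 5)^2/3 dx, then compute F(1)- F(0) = sin(10) - sin(32/3)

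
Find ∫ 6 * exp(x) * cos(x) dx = 3*sqrt(2)*exp(x)*sin(x + pi/4) + C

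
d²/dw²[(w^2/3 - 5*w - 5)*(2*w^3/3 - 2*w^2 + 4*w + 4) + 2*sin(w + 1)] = 40*w^3/9 - 48*w^2 + 48*w - 2*sin(w + 1) - 52/3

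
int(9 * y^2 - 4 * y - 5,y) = 3*y^3 - 2*y^2 - 5*y + C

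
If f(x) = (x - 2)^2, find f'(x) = 2*x - 4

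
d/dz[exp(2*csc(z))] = -2*exp(2*csc(z))*cot(z)*csc(z)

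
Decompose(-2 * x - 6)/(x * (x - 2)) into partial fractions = -5/(x - 2) + 3/x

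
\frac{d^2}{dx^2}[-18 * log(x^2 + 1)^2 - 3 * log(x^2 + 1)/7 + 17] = (504*x^2*log(x^2 + 1) - 1002*x^2 - 504*log(x^2 + 1) - 6)/(7*x^4 + 14*x^2 + 7)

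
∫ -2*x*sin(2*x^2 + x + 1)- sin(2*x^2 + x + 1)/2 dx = cos(2*x^2 + x + 1)/2 + C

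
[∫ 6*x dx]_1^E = -3 + 3*exp(2)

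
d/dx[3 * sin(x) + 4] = 3*cos(x)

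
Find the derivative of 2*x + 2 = 2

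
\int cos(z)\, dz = sin(z) + C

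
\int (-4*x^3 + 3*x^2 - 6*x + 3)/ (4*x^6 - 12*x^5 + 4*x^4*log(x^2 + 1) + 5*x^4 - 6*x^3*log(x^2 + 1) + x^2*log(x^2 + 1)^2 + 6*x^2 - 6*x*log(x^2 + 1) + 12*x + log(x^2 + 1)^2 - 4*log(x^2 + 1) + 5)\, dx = acot(2*x^2 - 3*x + log(x^2 + 1) - 2) + C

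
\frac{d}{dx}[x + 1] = 1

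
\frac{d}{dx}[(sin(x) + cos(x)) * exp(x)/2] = exp(x)*cos(x)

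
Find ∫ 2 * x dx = x^2 + C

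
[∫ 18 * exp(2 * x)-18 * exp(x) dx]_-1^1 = -(-3 + 3*exp(-1))^2 + (-3 + 3*E)^2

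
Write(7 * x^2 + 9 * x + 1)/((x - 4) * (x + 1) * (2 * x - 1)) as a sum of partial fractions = -29/(21*(2*x - 1)) - 1/(15*(x + 1)) + 149/(35*(x - 4))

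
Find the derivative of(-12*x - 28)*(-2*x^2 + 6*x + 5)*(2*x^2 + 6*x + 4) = 240*x^4 + 448*x^3 - 1368*x^2 - 3424*x - 1752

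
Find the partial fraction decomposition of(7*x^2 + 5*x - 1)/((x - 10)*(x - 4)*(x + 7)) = 307/(187*(x + 7)) - 131/(66*(x - 4)) + 749/(102*(x - 10))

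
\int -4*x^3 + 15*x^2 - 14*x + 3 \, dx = -x^4 + 5*x^3 - 7*x^2 + 3*x + C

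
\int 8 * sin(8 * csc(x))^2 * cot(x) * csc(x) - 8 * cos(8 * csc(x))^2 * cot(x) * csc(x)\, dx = sin(8*csc(x))*cos(8*csc(x)) + C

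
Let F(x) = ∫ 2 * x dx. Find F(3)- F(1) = 8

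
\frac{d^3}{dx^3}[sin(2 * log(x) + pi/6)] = (12*sin(2*log(x) + pi/6) - 4*cos(2*log(x) + pi/6))/x^3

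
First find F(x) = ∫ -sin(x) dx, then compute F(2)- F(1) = -cos(1) + cos(2)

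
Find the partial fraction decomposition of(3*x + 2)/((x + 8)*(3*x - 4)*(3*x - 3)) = 9/(14*(3*x - 4)) - 11/(378*(x + 8)) - 5/(27*(x - 1))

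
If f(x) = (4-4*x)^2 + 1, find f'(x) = 32*x - 32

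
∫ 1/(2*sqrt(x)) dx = sqrt(x) + C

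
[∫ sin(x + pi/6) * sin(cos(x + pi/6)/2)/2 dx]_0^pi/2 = -cos(sqrt(3)/4) + cos(1/4)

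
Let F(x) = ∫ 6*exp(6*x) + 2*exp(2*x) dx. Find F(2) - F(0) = -2 + exp(4) + exp(12)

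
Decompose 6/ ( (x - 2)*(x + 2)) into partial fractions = -3/(2*(x + 2)) + 3/(2*(x - 2))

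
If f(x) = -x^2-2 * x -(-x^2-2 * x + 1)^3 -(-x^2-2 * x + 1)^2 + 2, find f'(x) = 6*x^5 + 30*x^4 + 32*x^3 - 24*x^2 - 24*x + 8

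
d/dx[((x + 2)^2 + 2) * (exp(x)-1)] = x^2*exp(x) + 6*x*exp(x) - 2*x + 10*exp(x) - 4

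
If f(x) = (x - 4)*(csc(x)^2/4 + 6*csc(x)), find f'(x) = -x*cot(x)*csc(x)^2/2 - 6*x*cot(x)*csc(x) + 2*cot(x)*csc(x)^2 + 24*cot(x)*csc(x) + csc(x)^2/4 + 6*csc(x)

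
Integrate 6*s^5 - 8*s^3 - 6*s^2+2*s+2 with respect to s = s^6 - 2*s^4 - 2*s^3 + s^2 + 2*s + C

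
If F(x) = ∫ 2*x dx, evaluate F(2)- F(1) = 3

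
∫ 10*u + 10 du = 5*u^2 + 10*u + C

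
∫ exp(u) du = exp(u) + C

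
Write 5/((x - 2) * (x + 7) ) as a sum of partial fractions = -5/(9*(x + 7)) + 5/(9*(x - 2))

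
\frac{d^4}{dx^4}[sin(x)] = sin(x)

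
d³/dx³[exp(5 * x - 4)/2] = 125*exp(5*x - 4)/2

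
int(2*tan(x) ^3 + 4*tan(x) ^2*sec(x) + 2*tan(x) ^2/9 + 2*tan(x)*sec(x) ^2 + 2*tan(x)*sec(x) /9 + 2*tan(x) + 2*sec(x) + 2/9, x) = (tan(x) + sec(x))^2 + 2*tan(x)/9 + 2*sec(x)/9 + C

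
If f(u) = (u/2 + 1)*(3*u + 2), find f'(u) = 3*u + 4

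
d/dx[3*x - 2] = 3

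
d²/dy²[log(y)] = -1/y^2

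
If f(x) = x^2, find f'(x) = 2*x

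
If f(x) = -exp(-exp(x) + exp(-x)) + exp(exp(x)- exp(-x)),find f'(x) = (exp(2*x) + exp(2*exp(x) - 2*exp(-x)) + exp(2*x + 2*exp(x) - 2*exp(-x)) + 1)*exp(-x - exp(x) + exp(-x))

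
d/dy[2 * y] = 2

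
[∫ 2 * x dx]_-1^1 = 0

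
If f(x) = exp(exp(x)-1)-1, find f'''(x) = exp(x + exp(x) - 1) + 3*exp(2*x + exp(x) - 1) + exp(3*x + exp(x) - 1)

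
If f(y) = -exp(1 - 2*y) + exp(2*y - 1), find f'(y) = (2*exp(4*y - 2) + 2)*exp(1 - 2*y)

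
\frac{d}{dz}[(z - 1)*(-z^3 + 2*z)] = -4*z^3 + 3*z^2 + 4*z - 2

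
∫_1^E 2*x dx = -1 + exp(2)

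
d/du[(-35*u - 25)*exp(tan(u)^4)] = -5*(28*u*tan(u)^5 + 28*u*tan(u)^3 + 20*tan(u)^5 + 20*tan(u)^3 + 7)*exp(tan(u)^4)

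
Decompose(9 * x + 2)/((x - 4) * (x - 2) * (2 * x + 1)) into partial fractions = -2/(9*(2*x + 1)) - 2/(x - 2) + 19/(9*(x - 4))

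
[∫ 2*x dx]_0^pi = pi^2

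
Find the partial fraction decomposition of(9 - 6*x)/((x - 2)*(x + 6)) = -45/(8*(x + 6)) - 3/(8*(x - 2))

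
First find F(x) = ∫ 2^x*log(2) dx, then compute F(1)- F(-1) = 3/2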